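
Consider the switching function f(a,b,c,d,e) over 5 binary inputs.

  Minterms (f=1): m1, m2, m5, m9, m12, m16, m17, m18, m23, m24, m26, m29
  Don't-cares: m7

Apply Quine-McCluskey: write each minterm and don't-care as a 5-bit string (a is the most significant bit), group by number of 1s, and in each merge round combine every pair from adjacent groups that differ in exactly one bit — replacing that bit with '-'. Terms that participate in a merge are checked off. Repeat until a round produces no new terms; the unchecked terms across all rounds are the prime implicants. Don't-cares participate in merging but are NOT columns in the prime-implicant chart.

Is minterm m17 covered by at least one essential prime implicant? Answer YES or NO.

size-2^0 implicants → 00001(✓)  00010(✓)  00101(✓)  00111(✓)  01001(✓)  01100  10000(✓)  10001(✓)  10010(✓)  10111(✓)  11000(✓)  11010(✓)  11101
size-2^1 implicants → -0001  -0010  -0111  0-001  00-01  001-1  1-000(✓)  1-010(✓)  100-0(✓)  1000-  110-0(✓)
size-2^2 implicants → 1-0-0
Unchecked terms (primes): -0001, -0010, -0111, 0-001, 00-01, 001-1, 01100, 1-0-0, 1000-, 11101
Minterm coverage:
  m1 ⊆ -0001,0-001,00-01
  m2 ⊆ -0010 [E]
  m5 ⊆ 00-01,001-1
  m9 ⊆ 0-001 [E]
  m12 ⊆ 01100 [E]
  m16 ⊆ 1-0-0,1000-
  m17 ⊆ -0001,1000-
  m18 ⊆ -0010,1-0-0
  m23 ⊆ -0111 [E]
  m24 ⊆ 1-0-0 [E]
  m26 ⊆ 1-0-0 [E]
  m29 ⊆ 11101 [E]
E = {-0010, -0111, 0-001, 01100, 1-0-0, 11101}

NO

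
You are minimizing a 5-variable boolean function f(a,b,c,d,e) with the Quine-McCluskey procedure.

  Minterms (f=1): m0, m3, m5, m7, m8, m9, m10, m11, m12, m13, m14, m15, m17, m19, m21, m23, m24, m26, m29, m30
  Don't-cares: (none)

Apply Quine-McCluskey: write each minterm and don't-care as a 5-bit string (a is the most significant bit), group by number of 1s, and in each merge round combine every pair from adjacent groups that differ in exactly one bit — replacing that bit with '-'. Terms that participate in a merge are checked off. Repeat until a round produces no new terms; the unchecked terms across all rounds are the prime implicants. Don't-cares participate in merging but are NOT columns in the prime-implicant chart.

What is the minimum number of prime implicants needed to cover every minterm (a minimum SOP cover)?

7

Round 0: 00000✓ 00011✓ 00101✓ 00111✓ 01000✓ 01001✓ 01010✓ 01011✓ 01100✓ 01101✓ 01110✓ 01111✓ 10001✓ 10011✓ 10101✓ 10111✓ 11000✓ 11010✓ 11101✓ 11110✓
Round 1: -0011✓ -0101✓ -0111✓ -1000✓ -1010✓ -1101✓ -1110✓ 0-000 0-011✓ 0-101✓ 0-111✓ 00-11✓ 001-1✓ 01-00✓ 01-01✓ 01-10✓ 01-11✓ 010-0✓ 010-1✓ 0100-✓ 0101-✓ 011-0✓ 011-1✓ 0110-✓ 0111-✓ 1-101✓ 10-01✓ 10-11✓ 100-1✓ 101-1✓ 11-10✓ 110-0✓
Round 2: --101 -0-11 -01-1 -1-10 -10-0 0--11 0-1-1 01--0✓ 01--1✓ 01-0-✓ 01-1-✓ 010--✓ 011--✓ 10--1
Round 3: 01---
PIs = {--101, -0-11, -01-1, -1-10, -10-0, 0--11, 0-000, 0-1-1, 01---, 10--1}
Coverage chart:
  m0: 0-000 ←essential
  m3: -0-11,0--11
  m5: --101,-01-1,0-1-1
  m7: -0-11,-01-1,0--11,0-1-1
  m8: -10-0,0-000,01---
  m9: 01--- ←essential
  m10: -1-10,-10-0,01---
  m11: 0--11,01---
  m12: 01--- ←essential
  m13: --101,0-1-1,01---
  m14: -1-10,01---
  m15: 0--11,0-1-1,01---
  m17: 10--1 ←essential
  m19: -0-11,10--1
  m21: --101,-01-1,10--1
  m23: -0-11,-01-1,10--1
  m24: -10-0 ←essential
  m26: -1-10,-10-0
  m29: --101 ←essential
  m30: -1-10 ←essential
Essential: --101, -1-10, -10-0, 0-000, 01---, 10--1
Petrick residual → -0-11
Min cover (7 terms): cd'e + b'de + bde' + bc'e' + a'c'd'e' + a'b + ab'e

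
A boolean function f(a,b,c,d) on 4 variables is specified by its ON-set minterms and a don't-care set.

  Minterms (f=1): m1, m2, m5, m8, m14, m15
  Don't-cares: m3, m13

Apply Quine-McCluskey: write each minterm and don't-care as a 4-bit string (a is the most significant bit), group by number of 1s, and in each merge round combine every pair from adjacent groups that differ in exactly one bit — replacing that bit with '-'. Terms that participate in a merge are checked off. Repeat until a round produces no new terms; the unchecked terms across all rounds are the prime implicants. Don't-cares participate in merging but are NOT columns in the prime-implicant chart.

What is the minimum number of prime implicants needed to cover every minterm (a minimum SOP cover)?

4

size-2^0 implicants → 0001(✓)  0010(✓)  0011(✓)  0101(✓)  1000  1101(✓)  1110(✓)  1111(✓)
size-2^1 implicants → -101  0-01  00-1  001-  11-1  111-
Unchecked terms (primes): -101, 0-01, 00-1, 001-, 1000, 11-1, 111-
Minterm coverage:
  m1 ⊆ 0-01,00-1
  m2 ⊆ 001- [E]
  m5 ⊆ -101,0-01
  m8 ⊆ 1000 [E]
  m14 ⊆ 111- [E]
  m15 ⊆ 11-1,111-
E = {001-, 1000, 111-}
Petrick residual → 0-01
Cover = a'c'd + a'b'c + ab'c'd' + abc  |cover|=4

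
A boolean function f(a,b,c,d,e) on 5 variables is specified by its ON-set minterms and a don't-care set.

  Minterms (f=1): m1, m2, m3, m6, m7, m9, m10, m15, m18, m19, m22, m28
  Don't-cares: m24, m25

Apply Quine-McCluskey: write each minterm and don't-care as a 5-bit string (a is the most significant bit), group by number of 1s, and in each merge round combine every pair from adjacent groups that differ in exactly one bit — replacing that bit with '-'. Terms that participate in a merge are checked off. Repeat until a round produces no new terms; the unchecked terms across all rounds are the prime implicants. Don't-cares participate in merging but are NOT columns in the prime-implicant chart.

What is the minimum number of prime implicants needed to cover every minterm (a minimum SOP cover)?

6

Round 0: 00001✓ 00010✓ 00011✓ 00110✓ 00111✓ 01001✓ 01010✓ 01111✓ 10010✓ 10011✓ 10110✓ 11000✓ 11001✓ 11100✓
Round 1: -0010✓ -0011✓ -0110✓ -1001 0-001 0-010 0-111 00-10✓ 00-11✓ 000-1 0001-✓ 0011-✓ 10-10✓ 1001-✓ 11-00 1100-
Round 2: -0-10 -001- 00-1-
PIs = {-0-10, -001-, -1001, 0-001, 0-010, 0-111, 00-1-, 000-1, 11-00, 1100-}
Coverage chart:
  m1: 0-001,000-1
  m2: -0-10,-001-,0-010,00-1-
  m3: -001-,00-1-,000-1
  m6: -0-10,00-1-
  m7: 0-111,00-1-
  m9: -1001,0-001
  m10: 0-010 ←essential
  m15: 0-111 ←essential
  m18: -0-10,-001-
  m19: -001- ←essential
  m22: -0-10 ←essential
  m28: 11-00 ←essential
Essential: -0-10, -001-, 0-010, 0-111, 11-00
Petrick residual → 0-001
Min cover (6 terms): b'de' + b'c'd + a'c'd'e + a'c'de' + a'cde + abd'e'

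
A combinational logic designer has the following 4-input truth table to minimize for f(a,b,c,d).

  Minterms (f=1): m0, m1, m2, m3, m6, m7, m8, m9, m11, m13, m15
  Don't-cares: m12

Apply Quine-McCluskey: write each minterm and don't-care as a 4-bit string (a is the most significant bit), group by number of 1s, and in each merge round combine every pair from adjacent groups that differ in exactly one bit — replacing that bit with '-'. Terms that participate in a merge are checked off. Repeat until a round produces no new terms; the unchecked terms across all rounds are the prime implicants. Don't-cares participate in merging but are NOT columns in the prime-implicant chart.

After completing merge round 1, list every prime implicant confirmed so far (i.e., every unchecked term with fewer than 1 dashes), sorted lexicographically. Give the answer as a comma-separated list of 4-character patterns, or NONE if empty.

[col 0] 0000*, 0001*, 0010*, 0011*, 0110*, 0111*, 1000*, 1001*, 1011*, 1100*, 1101*, 1111*
[col 1] -000*, -001*, -011*, -111*, 0-10*, 0-11*, 00-0*, 00-1*, 000-*, 001-*, 011-*, 1-00*, 1-01*, 1-11*, 10-1*, 100-*, 11-1*, 110-*
[col 2] --11, -0-1, -00-, 0-1-, 00--, 1--1, 1-0-
Prime implicants: --11, -0-1, -00-, 0-1-, 00--, 1--1, 1-0-

NONE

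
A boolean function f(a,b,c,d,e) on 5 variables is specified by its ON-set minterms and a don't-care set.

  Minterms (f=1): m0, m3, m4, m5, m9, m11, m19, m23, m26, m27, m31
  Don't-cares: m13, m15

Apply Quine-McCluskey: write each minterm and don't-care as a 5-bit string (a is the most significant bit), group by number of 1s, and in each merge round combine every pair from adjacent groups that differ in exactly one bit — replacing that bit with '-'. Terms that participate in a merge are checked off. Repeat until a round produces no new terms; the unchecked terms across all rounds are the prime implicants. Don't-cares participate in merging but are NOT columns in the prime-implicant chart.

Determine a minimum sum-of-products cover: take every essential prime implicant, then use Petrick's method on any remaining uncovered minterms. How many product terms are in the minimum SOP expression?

6

size-2^0 implicants → 00000(✓)  00011(✓)  00100(✓)  00101(✓)  01001(✓)  01011(✓)  01101(✓)  01111(✓)  10011(✓)  10111(✓)  11010(✓)  11011(✓)  11111(✓)
size-2^1 implicants → -0011(✓)  -1011(✓)  -1111(✓)  0-011(✓)  0-101  00-00  0010-  01-01(✓)  01-11(✓)  010-1(✓)  011-1(✓)  1-011(✓)  1-111(✓)  10-11(✓)  11-11(✓)  1101-
size-2^2 implicants → --011  -1-11  01--1  1--11
Unchecked terms (primes): --011, -1-11, 0-101, 00-00, 0010-, 01--1, 1--11, 1101-
Minterm coverage:
  m0 ⊆ 00-00 [E]
  m3 ⊆ --011 [E]
  m4 ⊆ 00-00,0010-
  m5 ⊆ 0-101,0010-
  m9 ⊆ 01--1 [E]
  m11 ⊆ --011,-1-11,01--1
  m19 ⊆ --011,1--11
  m23 ⊆ 1--11 [E]
  m26 ⊆ 1101- [E]
  m27 ⊆ --011,-1-11,1--11,1101-
  m31 ⊆ -1-11,1--11
E = {--011, 00-00, 01--1, 1--11, 1101-}
Petrick residual → 0-101
Cover = c'de + a'cd'e + a'b'd'e' + a'be + ade + abc'd  |cover|=6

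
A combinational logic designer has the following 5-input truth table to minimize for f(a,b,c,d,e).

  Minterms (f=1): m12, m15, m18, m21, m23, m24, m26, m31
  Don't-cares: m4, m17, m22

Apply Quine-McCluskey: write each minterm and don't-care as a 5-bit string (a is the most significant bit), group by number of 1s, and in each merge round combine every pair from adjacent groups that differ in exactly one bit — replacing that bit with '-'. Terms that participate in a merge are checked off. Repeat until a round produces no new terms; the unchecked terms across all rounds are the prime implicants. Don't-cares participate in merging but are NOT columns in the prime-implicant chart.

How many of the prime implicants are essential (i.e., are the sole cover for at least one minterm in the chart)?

3

[col 0] 00100*, 01100*, 01111*, 10001*, 10010*, 10101*, 10110*, 10111*, 11000*, 11010*, 11111*
[col 1] -1111, 0-100, 1-010, 1-111, 10-01, 10-10, 101-1, 1011-, 110-0
Prime implicants: -1111, 0-100, 1-010, 1-111, 10-01, 10-10, 101-1, 1011-, 110-0
PI chart (minterm → PIs covering it):
  12 | 0-100  (sole → essential)
  15 | -1111  (sole → essential)
  18 | 1-010,10-10
  21 | 10-01,101-1
  23 | 1-111,101-1,1011-
  24 | 110-0  (sole → essential)
  26 | 1-010,110-0
  31 | -1111,1-111
Essential prime implicants: -1111, 0-100, 110-0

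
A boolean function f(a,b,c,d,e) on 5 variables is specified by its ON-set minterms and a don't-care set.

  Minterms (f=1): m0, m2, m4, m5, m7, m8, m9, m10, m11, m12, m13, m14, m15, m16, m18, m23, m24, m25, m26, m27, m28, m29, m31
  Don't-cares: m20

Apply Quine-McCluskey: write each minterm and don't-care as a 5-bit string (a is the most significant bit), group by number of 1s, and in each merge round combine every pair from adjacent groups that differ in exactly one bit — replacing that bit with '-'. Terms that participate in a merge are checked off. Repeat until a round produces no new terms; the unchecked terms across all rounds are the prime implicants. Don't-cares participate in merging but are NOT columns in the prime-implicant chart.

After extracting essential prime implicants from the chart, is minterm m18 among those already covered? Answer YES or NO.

[col 0] 00000*, 00010*, 00100*, 00101*, 00111*, 01000*, 01001*, 01010*, 01011*, 01100*, 01101*, 01110*, 01111*, 10000*, 10010*, 10100*, 10111*, 11000*, 11001*, 11010*, 11011*, 11100*, 11101*, 11111*
[col 1] -0000*, -0010*, -0100*, -0111*, -1000*, -1001*, -1010*, -1011*, -1100*, -1101*, -1111*, 0-000*, 0-010*, 0-100*, 0-101*, 0-111*, 00-00*, 000-0*, 001-1*, 0010-*, 01-00*, 01-01*, 01-10*, 01-11*, 010-0*, 010-1*, 0100-*, 0101-*, 011-0*, 011-1*, 0110-*, 0111-*, 1-000*, 1-010*, 1-100*, 1-111*, 10-00*, 100-0*, 11-00*, 11-01*, 11-11*, 110-0*, 110-1*, 1100-*, 1101-*, 111-1*, 1110-*
[col 2] --000*, --010*, --100*, --111, -0-00*, -00-0*, -1-00*, -1-01*, -1-11*, -10-0*, -10-1*, -100-*, -101-*, -11-1*, -110-*, 0--00*, 0-0-0*, 0-1-1, 0-10-, 01--0*, 01--1*, 01-0-*, 01-1-*, 010--*, 011--*, 1--00*, 1-0-0*, 11--1*, 11-0-*, 110--*
[col 3] ---00, --0-0, -1--1, -1-0-, -10--, 01---
Prime implicants: ---00, --0-0, --111, -1--1, -1-0-, -10--, 0-1-1, 0-10-, 01---
PI chart (minterm → PIs covering it):
  0 | ---00,--0-0
  2 | --0-0  (sole → essential)
  4 | ---00,0-10-
  5 | 0-1-1,0-10-
  7 | --111,0-1-1
  8 | ---00,--0-0,-1-0-,-10--,01---
  9 | -1--1,-1-0-,-10--,01---
  10 | --0-0,-10--,01---
  11 | -1--1,-10--,01---
  12 | ---00,-1-0-,0-10-,01---
  13 | -1--1,-1-0-,0-1-1,0-10-,01---
  14 | 01---  (sole → essential)
  15 | --111,-1--1,0-1-1,01---
  16 | ---00,--0-0
  18 | --0-0  (sole → essential)
  23 | --111  (sole → essential)
  24 | ---00,--0-0,-1-0-,-10--
  25 | -1--1,-1-0-,-10--
  26 | --0-0,-10--
  27 | -1--1,-10--
  28 | ---00,-1-0-
  29 | -1--1,-1-0-
  31 | --111,-1--1
Essential prime implicants: --0-0, --111, 01---

YES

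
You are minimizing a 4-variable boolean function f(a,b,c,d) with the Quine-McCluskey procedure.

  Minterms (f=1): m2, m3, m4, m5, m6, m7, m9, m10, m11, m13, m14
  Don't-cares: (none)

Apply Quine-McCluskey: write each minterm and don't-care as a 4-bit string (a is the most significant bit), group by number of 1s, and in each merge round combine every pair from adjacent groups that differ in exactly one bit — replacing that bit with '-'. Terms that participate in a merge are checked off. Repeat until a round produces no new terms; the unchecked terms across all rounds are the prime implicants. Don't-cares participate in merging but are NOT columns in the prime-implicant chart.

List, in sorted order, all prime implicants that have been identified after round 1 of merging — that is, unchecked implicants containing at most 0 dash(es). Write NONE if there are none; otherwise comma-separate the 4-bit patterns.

[col 0] 0010*, 0011*, 0100*, 0101*, 0110*, 0111*, 1001*, 1010*, 1011*, 1101*, 1110*
[col 1] -010*, -011*, -101, -110*, 0-10*, 0-11*, 001-*, 01-0*, 01-1*, 010-*, 011-*, 1-01, 1-10*, 10-1, 101-*
[col 2] --10, -01-, 0-1-, 01--
Prime implicants: --10, -01-, -101, 0-1-, 01--, 1-01, 10-1

NONE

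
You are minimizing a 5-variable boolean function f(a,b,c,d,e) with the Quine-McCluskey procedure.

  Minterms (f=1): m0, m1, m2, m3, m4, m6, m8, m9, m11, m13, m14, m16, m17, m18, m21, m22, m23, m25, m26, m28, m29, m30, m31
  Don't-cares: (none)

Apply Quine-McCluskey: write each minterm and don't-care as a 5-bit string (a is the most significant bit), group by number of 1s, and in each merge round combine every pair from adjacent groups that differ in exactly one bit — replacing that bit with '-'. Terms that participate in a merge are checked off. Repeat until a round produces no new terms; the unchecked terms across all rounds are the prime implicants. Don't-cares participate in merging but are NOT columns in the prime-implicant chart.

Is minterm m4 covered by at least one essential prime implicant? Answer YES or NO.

size-2^0 implicants → 00000(✓)  00001(✓)  00010(✓)  00011(✓)  00100(✓)  00110(✓)  01000(✓)  01001(✓)  01011(✓)  01101(✓)  01110(✓)  10000(✓)  10001(✓)  10010(✓)  10101(✓)  10110(✓)  10111(✓)  11001(✓)  11010(✓)  11100(✓)  11101(✓)  11110(✓)  11111(✓)
size-2^1 implicants → -0000(✓)  -0001(✓)  -0010(✓)  -0110(✓)  -1001(✓)  -1101(✓)  -1110(✓)  0-000(✓)  0-001(✓)  0-011(✓)  0-110(✓)  00-00(✓)  00-10(✓)  000-0(✓)  000-1(✓)  0000-(✓)  0001-(✓)  001-0(✓)  01-01(✓)  010-1(✓)  0100-(✓)  1-001(✓)  1-010(✓)  1-101(✓)  1-110(✓)  1-111(✓)  10-01(✓)  10-10(✓)  100-0(✓)  1000-(✓)  101-1(✓)  1011-(✓)  11-01(✓)  11-10(✓)  111-0(✓)  111-1(✓)  1110-(✓)  1111-(✓)
size-2^2 implicants → --001  --110  -0-10  -00-0  -000-  -1-01  0-0-1  0-00-  00--0  000--  1--01  1--10  1-1-1  1-11-  111--
Unchecked terms (primes): --001, --110, -0-10, -00-0, -000-, -1-01, 0-0-1, 0-00-, 00--0, 000--, 1--01, 1--10, 1-1-1, 1-11-, 111--
Minterm coverage:
  m0 ⊆ -00-0,-000-,0-00-,00--0,000--
  m1 ⊆ --001,-000-,0-0-1,0-00-,000--
  m2 ⊆ -0-10,-00-0,00--0,000--
  m3 ⊆ 0-0-1,000--
  m4 ⊆ 00--0 [E]
  m6 ⊆ --110,-0-10,00--0
  m8 ⊆ 0-00- [E]
  m9 ⊆ --001,-1-01,0-0-1,0-00-
  m11 ⊆ 0-0-1 [E]
  m13 ⊆ -1-01 [E]
  m14 ⊆ --110 [E]
  m16 ⊆ -00-0,-000-
  m17 ⊆ --001,-000-,1--01
  m18 ⊆ -0-10,-00-0,1--10
  m21 ⊆ 1--01,1-1-1
  m22 ⊆ --110,-0-10,1--10,1-11-
  m23 ⊆ 1-1-1,1-11-
  m25 ⊆ --001,-1-01,1--01
  m26 ⊆ 1--10 [E]
  m28 ⊆ 111-- [E]
  m29 ⊆ -1-01,1--01,1-1-1,111--
  m30 ⊆ --110,1--10,1-11-,111--
  m31 ⊆ 1-1-1,1-11-,111--
E = {--110, -1-01, 0-0-1, 0-00-, 00--0, 1--10, 111--}

YES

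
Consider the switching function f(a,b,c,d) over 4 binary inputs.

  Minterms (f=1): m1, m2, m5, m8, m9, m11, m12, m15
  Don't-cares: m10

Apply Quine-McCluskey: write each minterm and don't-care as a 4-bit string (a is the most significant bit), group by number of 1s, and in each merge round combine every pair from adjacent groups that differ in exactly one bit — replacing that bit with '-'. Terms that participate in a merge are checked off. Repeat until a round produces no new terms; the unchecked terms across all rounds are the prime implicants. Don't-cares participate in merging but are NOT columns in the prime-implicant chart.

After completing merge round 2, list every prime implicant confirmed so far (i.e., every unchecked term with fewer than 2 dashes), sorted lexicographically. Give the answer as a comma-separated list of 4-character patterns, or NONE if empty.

-001, -010, 0-01, 1-00, 1-11

size-2^0 implicants → 0001(✓)  0010(✓)  0101(✓)  1000(✓)  1001(✓)  1010(✓)  1011(✓)  1100(✓)  1111(✓)
size-2^1 implicants → -001  -010  0-01  1-00  1-11  10-0(✓)  10-1(✓)  100-(✓)  101-(✓)
size-2^2 implicants → 10--
Unchecked terms (primes): -001, -010, 0-01, 1-00, 1-11, 10--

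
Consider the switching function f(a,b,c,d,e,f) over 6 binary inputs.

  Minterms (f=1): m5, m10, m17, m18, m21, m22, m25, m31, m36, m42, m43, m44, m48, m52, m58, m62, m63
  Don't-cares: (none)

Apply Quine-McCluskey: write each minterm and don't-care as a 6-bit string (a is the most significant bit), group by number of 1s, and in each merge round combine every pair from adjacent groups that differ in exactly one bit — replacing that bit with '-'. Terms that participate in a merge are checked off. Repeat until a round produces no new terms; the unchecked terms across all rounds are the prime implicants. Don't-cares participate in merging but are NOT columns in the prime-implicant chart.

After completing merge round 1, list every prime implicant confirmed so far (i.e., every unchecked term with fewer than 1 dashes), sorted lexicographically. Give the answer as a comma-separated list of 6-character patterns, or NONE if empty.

NONE

[col 0] 000101*, 001010*, 010001*, 010010*, 010101*, 010110*, 011001*, 011111*, 100100*, 101010*, 101011*, 101100*, 110000*, 110100*, 111010*, 111110*, 111111*
[col 1] -01010, -11111, 0-0101, 01-001, 010-01, 010-10, 1-0100, 1-1010, 10-100, 10101-, 110-00, 111-10, 11111-
Prime implicants: -01010, -11111, 0-0101, 01-001, 010-01, 010-10, 1-0100, 1-1010, 10-100, 10101-, 110-00, 111-10, 11111-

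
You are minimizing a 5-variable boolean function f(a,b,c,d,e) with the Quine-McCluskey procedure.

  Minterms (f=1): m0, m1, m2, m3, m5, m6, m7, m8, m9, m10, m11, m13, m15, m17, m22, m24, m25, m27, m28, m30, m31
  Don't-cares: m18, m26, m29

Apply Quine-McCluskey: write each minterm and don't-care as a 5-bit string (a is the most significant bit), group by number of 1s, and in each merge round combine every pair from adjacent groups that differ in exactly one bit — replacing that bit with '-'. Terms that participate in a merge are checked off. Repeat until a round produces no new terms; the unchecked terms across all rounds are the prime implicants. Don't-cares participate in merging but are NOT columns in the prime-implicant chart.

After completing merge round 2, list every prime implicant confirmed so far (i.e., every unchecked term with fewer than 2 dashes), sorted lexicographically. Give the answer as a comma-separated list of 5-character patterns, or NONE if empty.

size-2^0 implicants → 00000(✓)  00001(✓)  00010(✓)  00011(✓)  00101(✓)  00110(✓)  00111(✓)  01000(✓)  01001(✓)  01010(✓)  01011(✓)  01101(✓)  01111(✓)  10001(✓)  10010(✓)  10110(✓)  11000(✓)  11001(✓)  11010(✓)  11011(✓)  11100(✓)  11101(✓)  11110(✓)  11111(✓)
size-2^1 implicants → -0001(✓)  -0010(✓)  -0110(✓)  -1000(✓)  -1001(✓)  -1010(✓)  -1011(✓)  -1101(✓)  -1111(✓)  0-000(✓)  0-001(✓)  0-010(✓)  0-011(✓)  0-101(✓)  0-111(✓)  00-01(✓)  00-10(✓)  00-11(✓)  000-0(✓)  000-1(✓)  0000-(✓)  0001-(✓)  001-1(✓)  0011-(✓)  01-01(✓)  01-11(✓)  010-0(✓)  010-1(✓)  0100-(✓)  0101-(✓)  011-1(✓)  1-001(✓)  1-010(✓)  1-110(✓)  10-10(✓)  11-00(✓)  11-01(✓)  11-10(✓)  11-11(✓)  110-0(✓)  110-1(✓)  1100-(✓)  1101-(✓)  111-0(✓)  111-1(✓)  1110-(✓)  1111-(✓)
size-2^2 implicants → --001  --010  -0-10  -1-01(✓)  -1-11(✓)  -10-0(✓)  -10-1(✓)  -100-(✓)  -101-(✓)  -11-1(✓)  0--01(✓)  0--11(✓)  0-0-0(✓)  0-0-1(✓)  0-00-(✓)  0-01-(✓)  0-1-1(✓)  00--1(✓)  00-1-  000--(✓)  01--1(✓)  010--(✓)  1--10  11--0(✓)  11--1(✓)  11-0-(✓)  11-1-(✓)  110--(✓)  111--(✓)
size-2^3 implicants → -1--1  -10--  0---1  0-0--  11---
Unchecked terms (primes): --001, --010, -0-10, -1--1, -10--, 0---1, 0-0--, 00-1-, 1--10, 11---

NONE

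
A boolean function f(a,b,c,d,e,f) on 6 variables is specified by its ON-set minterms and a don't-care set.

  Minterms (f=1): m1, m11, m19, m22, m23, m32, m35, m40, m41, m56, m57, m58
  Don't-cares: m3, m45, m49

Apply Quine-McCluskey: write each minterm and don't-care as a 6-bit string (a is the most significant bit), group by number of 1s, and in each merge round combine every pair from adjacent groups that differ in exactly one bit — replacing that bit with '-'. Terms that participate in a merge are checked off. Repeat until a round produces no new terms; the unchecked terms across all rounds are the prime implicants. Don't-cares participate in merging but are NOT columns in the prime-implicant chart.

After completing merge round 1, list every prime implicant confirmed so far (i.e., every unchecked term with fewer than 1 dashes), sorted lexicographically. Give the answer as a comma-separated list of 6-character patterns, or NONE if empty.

[col 0] 000001*, 000011*, 001011*, 010011*, 010110*, 010111*, 100000*, 100011*, 101000*, 101001*, 101101*, 110001*, 111000*, 111001*, 111010*
[col 1] -00011, 0-0011, 00-011, 0000-1, 010-11, 01011-, 1-1000*, 1-1001*, 10-000, 101-01, 10100-*, 11-001, 1110-0, 11100-*
[col 2] 1-100-
Prime implicants: -00011, 0-0011, 00-011, 0000-1, 010-11, 01011-, 1-100-, 10-000, 101-01, 11-001, 1110-0

NONE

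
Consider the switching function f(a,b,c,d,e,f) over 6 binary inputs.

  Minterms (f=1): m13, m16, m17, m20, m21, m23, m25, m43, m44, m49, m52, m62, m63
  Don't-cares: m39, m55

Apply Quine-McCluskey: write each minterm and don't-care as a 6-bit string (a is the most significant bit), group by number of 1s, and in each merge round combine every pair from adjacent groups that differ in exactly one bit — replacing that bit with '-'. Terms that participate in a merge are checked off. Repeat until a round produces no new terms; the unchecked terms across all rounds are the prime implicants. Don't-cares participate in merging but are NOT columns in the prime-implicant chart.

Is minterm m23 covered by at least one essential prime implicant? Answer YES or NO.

size-2^0 implicants → 001101  010000(✓)  010001(✓)  010100(✓)  010101(✓)  010111(✓)  011001(✓)  100111(✓)  101011  101100  110001(✓)  110100(✓)  110111(✓)  111110(✓)  111111(✓)
size-2^1 implicants → -10001  -10100  -10111  01-001  010-00(✓)  010-01(✓)  01000-(✓)  0101-1  01010-(✓)  1-0111  11-111  11111-
size-2^2 implicants → 010-0-
Unchecked terms (primes): -10001, -10100, -10111, 001101, 01-001, 010-0-, 0101-1, 1-0111, 101011, 101100, 11-111, 11111-
Minterm coverage:
  m13 ⊆ 001101 [E]
  m16 ⊆ 010-0- [E]
  m17 ⊆ -10001,01-001,010-0-
  m20 ⊆ -10100,010-0-
  m21 ⊆ 010-0-,0101-1
  m23 ⊆ -10111,0101-1
  m25 ⊆ 01-001 [E]
  m43 ⊆ 101011 [E]
  m44 ⊆ 101100 [E]
  m49 ⊆ -10001 [E]
  m52 ⊆ -10100 [E]
  m62 ⊆ 11111- [E]
  m63 ⊆ 11-111,11111-
E = {-10001, -10100, 001101, 01-001, 010-0-, 101011, 101100, 11111-}

NO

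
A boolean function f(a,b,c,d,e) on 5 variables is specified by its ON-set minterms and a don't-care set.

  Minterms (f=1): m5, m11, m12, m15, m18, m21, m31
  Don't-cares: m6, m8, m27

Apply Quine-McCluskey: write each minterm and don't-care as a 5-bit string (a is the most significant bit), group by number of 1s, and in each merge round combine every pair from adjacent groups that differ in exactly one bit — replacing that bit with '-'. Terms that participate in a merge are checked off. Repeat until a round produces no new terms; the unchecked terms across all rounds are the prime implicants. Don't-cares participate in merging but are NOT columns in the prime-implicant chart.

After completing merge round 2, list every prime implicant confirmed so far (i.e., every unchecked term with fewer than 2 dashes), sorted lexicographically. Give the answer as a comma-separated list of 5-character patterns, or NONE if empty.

-0101, 00110, 01-00, 10010

Round 0: 00101✓ 00110 01000✓ 01011✓ 01100✓ 01111✓ 10010 10101✓ 11011✓ 11111✓
Round 1: -0101 -1011✓ -1111✓ 01-00 01-11✓ 11-11✓
Round 2: -1-11
PIs = {-0101, -1-11, 00110, 01-00, 10010}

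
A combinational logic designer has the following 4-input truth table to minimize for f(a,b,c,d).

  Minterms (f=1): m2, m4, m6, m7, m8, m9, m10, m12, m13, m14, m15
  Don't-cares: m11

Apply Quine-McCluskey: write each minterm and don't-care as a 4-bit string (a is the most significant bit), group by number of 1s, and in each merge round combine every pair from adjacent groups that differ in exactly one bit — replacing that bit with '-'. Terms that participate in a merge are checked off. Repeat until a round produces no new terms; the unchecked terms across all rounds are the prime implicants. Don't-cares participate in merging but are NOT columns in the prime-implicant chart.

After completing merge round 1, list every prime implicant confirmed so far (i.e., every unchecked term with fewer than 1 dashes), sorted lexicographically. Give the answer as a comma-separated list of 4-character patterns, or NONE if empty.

NONE

size-2^0 implicants → 0010(✓)  0100(✓)  0110(✓)  0111(✓)  1000(✓)  1001(✓)  1010(✓)  1011(✓)  1100(✓)  1101(✓)  1110(✓)  1111(✓)
size-2^1 implicants → -010(✓)  -100(✓)  -110(✓)  -111(✓)  0-10(✓)  01-0(✓)  011-(✓)  1-00(✓)  1-01(✓)  1-10(✓)  1-11(✓)  10-0(✓)  10-1(✓)  100-(✓)  101-(✓)  11-0(✓)  11-1(✓)  110-(✓)  111-(✓)
size-2^2 implicants → --10  -1-0  -11-  1--0(✓)  1--1(✓)  1-0-(✓)  1-1-(✓)  10--(✓)  11--(✓)
size-2^3 implicants → 1---
Unchecked terms (primes): --10, -1-0, -11-, 1---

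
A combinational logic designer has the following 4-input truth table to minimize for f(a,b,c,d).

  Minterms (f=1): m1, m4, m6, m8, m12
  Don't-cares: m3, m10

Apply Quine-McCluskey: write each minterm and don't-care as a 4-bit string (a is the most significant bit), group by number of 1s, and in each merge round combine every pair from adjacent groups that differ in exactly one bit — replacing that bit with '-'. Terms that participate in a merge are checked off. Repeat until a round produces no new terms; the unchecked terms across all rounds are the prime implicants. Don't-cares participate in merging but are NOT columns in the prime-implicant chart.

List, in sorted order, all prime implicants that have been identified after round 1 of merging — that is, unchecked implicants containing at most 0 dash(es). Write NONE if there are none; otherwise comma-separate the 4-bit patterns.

NONE

size-2^0 implicants → 0001(✓)  0011(✓)  0100(✓)  0110(✓)  1000(✓)  1010(✓)  1100(✓)
size-2^1 implicants → -100  00-1  01-0  1-00  10-0
Unchecked terms (primes): -100, 00-1, 01-0, 1-00, 10-0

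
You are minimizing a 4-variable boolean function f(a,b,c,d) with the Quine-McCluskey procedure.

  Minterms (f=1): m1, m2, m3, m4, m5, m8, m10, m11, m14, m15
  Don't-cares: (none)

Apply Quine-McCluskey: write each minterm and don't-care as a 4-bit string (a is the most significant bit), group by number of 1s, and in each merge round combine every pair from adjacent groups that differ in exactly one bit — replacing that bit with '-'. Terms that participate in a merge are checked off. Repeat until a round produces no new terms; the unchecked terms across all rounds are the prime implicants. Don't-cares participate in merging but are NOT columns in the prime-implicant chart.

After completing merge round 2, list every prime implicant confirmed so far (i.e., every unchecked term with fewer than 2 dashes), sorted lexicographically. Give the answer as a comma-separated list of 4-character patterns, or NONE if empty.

[col 0] 0001*, 0010*, 0011*, 0100*, 0101*, 1000*, 1010*, 1011*, 1110*, 1111*
[col 1] -010*, -011*, 0-01, 00-1, 001-*, 010-, 1-10*, 1-11*, 10-0, 101-*, 111-*
[col 2] -01-, 1-1-
Prime implicants: -01-, 0-01, 00-1, 010-, 1-1-, 10-0

0-01, 00-1, 010-, 10-0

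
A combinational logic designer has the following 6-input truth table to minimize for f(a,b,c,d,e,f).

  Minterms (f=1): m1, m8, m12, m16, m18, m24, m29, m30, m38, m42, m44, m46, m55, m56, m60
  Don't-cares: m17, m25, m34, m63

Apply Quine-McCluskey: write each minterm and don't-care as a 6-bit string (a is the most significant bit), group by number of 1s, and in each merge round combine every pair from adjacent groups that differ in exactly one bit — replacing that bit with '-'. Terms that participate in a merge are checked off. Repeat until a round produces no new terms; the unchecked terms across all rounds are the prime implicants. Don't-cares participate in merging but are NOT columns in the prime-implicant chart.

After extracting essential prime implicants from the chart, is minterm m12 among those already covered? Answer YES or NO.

size-2^0 implicants → 000001(✓)  001000(✓)  001100(✓)  010000(✓)  010001(✓)  010010(✓)  011000(✓)  011001(✓)  011101(✓)  011110  100010(✓)  100110(✓)  101010(✓)  101100(✓)  101110(✓)  110111(✓)  111000(✓)  111100(✓)  111111(✓)
size-2^1 implicants → -01100  -11000  0-0001  0-1000  001-00  01-000(✓)  01-001(✓)  0100-0  01000-(✓)  011-01  01100-(✓)  1-1100  10-010(✓)  10-110(✓)  100-10(✓)  101-10(✓)  1011-0  11-111  111-00
size-2^2 implicants → 01-00-  10--10
Unchecked terms (primes): -01100, -11000, 0-0001, 0-1000, 001-00, 01-00-, 0100-0, 011-01, 011110, 1-1100, 10--10, 1011-0, 11-111, 111-00
Minterm coverage:
  m1 ⊆ 0-0001 [E]
  m8 ⊆ 0-1000,001-00
  m12 ⊆ -01100,001-00
  m16 ⊆ 01-00-,0100-0
  m18 ⊆ 0100-0 [E]
  m24 ⊆ -11000,0-1000,01-00-
  m29 ⊆ 011-01 [E]
  m30 ⊆ 011110 [E]
  m38 ⊆ 10--10 [E]
  m42 ⊆ 10--10 [E]
  m44 ⊆ -01100,1-1100,1011-0
  m46 ⊆ 10--10,1011-0
  m55 ⊆ 11-111 [E]
  m56 ⊆ -11000,111-00
  m60 ⊆ 1-1100,111-00
E = {0-0001, 0100-0, 011-01, 011110, 10--10, 11-111}

NO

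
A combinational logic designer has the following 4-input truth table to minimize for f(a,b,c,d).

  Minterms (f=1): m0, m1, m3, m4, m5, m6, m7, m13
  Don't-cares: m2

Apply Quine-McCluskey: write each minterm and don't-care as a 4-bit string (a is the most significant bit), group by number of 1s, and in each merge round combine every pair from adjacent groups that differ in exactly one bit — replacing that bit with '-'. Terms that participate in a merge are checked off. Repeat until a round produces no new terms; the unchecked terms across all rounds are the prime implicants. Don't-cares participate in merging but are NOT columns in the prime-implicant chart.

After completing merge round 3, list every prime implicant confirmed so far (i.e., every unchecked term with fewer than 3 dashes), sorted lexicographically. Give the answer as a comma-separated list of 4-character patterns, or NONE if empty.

size-2^0 implicants → 0000(✓)  0001(✓)  0010(✓)  0011(✓)  0100(✓)  0101(✓)  0110(✓)  0111(✓)  1101(✓)
size-2^1 implicants → -101  0-00(✓)  0-01(✓)  0-10(✓)  0-11(✓)  00-0(✓)  00-1(✓)  000-(✓)  001-(✓)  01-0(✓)  01-1(✓)  010-(✓)  011-(✓)
size-2^2 implicants → 0--0(✓)  0--1(✓)  0-0-(✓)  0-1-(✓)  00--(✓)  01--(✓)
size-2^3 implicants → 0---
Unchecked terms (primes): -101, 0---

-101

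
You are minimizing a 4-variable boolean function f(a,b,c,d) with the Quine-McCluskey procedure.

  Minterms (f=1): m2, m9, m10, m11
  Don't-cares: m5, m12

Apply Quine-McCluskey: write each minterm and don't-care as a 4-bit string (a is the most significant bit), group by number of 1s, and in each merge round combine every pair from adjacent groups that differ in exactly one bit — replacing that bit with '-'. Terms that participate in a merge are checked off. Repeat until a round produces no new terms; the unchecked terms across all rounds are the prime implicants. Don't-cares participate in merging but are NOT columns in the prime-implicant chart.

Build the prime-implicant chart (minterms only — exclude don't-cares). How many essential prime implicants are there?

size-2^0 implicants → 0010(✓)  0101  1001(✓)  1010(✓)  1011(✓)  1100
size-2^1 implicants → -010  10-1  101-
Unchecked terms (primes): -010, 0101, 10-1, 101-, 1100
Minterm coverage:
  m2 ⊆ -010 [E]
  m9 ⊆ 10-1 [E]
  m10 ⊆ -010,101-
  m11 ⊆ 10-1,101-
E = {-010, 10-1}

2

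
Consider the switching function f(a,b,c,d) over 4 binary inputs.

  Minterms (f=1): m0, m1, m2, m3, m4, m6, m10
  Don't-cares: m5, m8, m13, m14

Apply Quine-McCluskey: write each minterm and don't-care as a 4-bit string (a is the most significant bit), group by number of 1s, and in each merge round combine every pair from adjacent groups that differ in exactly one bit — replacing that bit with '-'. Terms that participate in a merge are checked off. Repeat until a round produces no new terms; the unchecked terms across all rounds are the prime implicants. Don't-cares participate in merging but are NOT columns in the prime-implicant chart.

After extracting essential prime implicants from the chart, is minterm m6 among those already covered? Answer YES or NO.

NO

Round 0: 0000✓ 0001✓ 0010✓ 0011✓ 0100✓ 0101✓ 0110✓ 1000✓ 1010✓ 1101✓ 1110✓
Round 1: -000✓ -010✓ -101 -110✓ 0-00✓ 0-01✓ 0-10✓ 00-0✓ 00-1✓ 000-✓ 001-✓ 01-0✓ 010-✓ 1-10✓ 10-0✓
Round 2: --10 -0-0 0--0 0-0- 00--
PIs = {--10, -0-0, -101, 0--0, 0-0-, 00--}
Coverage chart:
  m0: -0-0,0--0,0-0-,00--
  m1: 0-0-,00--
  m2: --10,-0-0,0--0,00--
  m3: 00-- ←essential
  m4: 0--0,0-0-
  m6: --10,0--0
  m10: --10,-0-0
Essential: 00--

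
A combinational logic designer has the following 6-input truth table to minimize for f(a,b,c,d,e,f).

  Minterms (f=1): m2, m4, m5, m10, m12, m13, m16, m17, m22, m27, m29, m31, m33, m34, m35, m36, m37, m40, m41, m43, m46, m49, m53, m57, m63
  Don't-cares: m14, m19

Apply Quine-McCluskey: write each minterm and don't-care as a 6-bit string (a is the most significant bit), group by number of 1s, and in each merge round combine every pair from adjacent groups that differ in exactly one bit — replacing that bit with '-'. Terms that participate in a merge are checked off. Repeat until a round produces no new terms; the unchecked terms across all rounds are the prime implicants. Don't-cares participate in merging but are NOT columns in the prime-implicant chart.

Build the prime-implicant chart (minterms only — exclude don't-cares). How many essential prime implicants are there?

9

[col 0] 000010*, 000100*, 000101*, 001010*, 001100*, 001101*, 001110*, 010000*, 010001*, 010011*, 010110, 011011*, 011101*, 011111*, 100001*, 100010*, 100011*, 100100*, 100101*, 101000*, 101001*, 101011*, 101110*, 110001*, 110101*, 111001*, 111111*
[col 1] -00010, -00100*, -00101*, -01110, -10001, -11111, 0-1101, 00-010, 00-100*, 00-101*, 00010-*, 001-10, 0011-0, 00110-*, 01-011, 0100-1, 01000-, 011-11, 0111-1, 1-0001*, 1-0101*, 1-1001*, 10-001*, 10-011*, 100-01*, 1000-1*, 10001-, 10010-*, 1010-1*, 10100-, 11-001*, 110-01*
[col 2] -0010-, 00-10-, 1--001, 1-0-01, 10-0-1
Prime implicants: -00010, -0010-, -01110, -10001, -11111, 0-1101, 00-010, 00-10-, 001-10, 0011-0, 01-011, 0100-1, 01000-, 010110, 011-11, 0111-1, 1--001, 1-0-01, 10-0-1, 10001-, 10100-
PI chart (minterm → PIs covering it):
  2 | -00010,00-010
  4 | -0010-,00-10-
  5 | -0010-,00-10-
  10 | 00-010,001-10
  12 | 00-10-,0011-0
  13 | 0-1101,00-10-
  16 | 01000-  (sole → essential)
  17 | -10001,0100-1,01000-
  22 | 010110  (sole → essential)
  27 | 01-011,011-11
  29 | 0-1101,0111-1
  31 | -11111,011-11,0111-1
  33 | 1--001,1-0-01,10-0-1
  34 | -00010,10001-
  35 | 10-0-1,10001-
  36 | -0010-  (sole → essential)
  37 | -0010-,1-0-01
  40 | 10100-  (sole → essential)
  41 | 1--001,10-0-1,10100-
  43 | 10-0-1  (sole → essential)
  46 | -01110  (sole → essential)
  49 | -10001,1--001,1-0-01
  53 | 1-0-01  (sole → essential)
  57 | 1--001  (sole → essential)
  63 | -11111  (sole → essential)
Essential prime implicants: -0010-, -01110, -11111, 01000-, 010110, 1--001, 1-0-01, 10-0-1, 10100-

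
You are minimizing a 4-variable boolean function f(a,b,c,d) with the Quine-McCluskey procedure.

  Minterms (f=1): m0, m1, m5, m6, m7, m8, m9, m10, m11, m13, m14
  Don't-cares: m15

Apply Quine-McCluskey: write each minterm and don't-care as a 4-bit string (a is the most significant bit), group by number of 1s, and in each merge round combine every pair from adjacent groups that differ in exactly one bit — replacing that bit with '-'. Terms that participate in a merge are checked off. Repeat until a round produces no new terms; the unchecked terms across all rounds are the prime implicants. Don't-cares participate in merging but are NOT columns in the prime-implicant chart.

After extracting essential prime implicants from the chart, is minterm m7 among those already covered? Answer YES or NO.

YES

[col 0] 0000*, 0001*, 0101*, 0110*, 0111*, 1000*, 1001*, 1010*, 1011*, 1101*, 1110*, 1111*
[col 1] -000*, -001*, -101*, -110*, -111*, 0-01*, 000-*, 01-1*, 011-*, 1-01*, 1-10*, 1-11*, 10-0*, 10-1*, 100-*, 101-*, 11-1*, 111-*
[col 2] --01, -00-, -1-1, -11-, 1--1, 1-1-, 10--
Prime implicants: --01, -00-, -1-1, -11-, 1--1, 1-1-, 10--
PI chart (minterm → PIs covering it):
  0 | -00-  (sole → essential)
  1 | --01,-00-
  5 | --01,-1-1
  6 | -11-  (sole → essential)
  7 | -1-1,-11-
  8 | -00-,10--
  9 | --01,-00-,1--1,10--
  10 | 1-1-,10--
  11 | 1--1,1-1-,10--
  13 | --01,-1-1,1--1
  14 | -11-,1-1-
Essential prime implicants: -00-, -11-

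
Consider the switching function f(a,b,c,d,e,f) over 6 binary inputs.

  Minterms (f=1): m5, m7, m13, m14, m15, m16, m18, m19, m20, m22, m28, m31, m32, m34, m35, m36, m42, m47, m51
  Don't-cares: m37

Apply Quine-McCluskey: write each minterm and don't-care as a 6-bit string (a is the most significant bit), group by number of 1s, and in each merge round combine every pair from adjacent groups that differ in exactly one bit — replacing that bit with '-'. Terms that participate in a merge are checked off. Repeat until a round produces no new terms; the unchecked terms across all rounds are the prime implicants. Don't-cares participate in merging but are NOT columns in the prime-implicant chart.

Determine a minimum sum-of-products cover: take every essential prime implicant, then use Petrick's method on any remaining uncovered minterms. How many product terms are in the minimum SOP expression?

10

size-2^0 implicants → 000101(✓)  000111(✓)  001101(✓)  001110(✓)  001111(✓)  010000(✓)  010010(✓)  010011(✓)  010100(✓)  010110(✓)  011100(✓)  011111(✓)  100000(✓)  100010(✓)  100011(✓)  100100(✓)  100101(✓)  101010(✓)  101111(✓)  110011(✓)
size-2^1 implicants → -00101  -01111  -10011  0-1111  00-101(✓)  00-111(✓)  0001-1(✓)  0011-1(✓)  00111-  01-100  010-00(✓)  010-10(✓)  0100-0(✓)  01001-  0101-0(✓)  1-0011  10-010  100-00  1000-0  10001-  10010-
size-2^2 implicants → 00-1-1  010--0
Unchecked terms (primes): -00101, -01111, -10011, 0-1111, 00-1-1, 00111-, 01-100, 010--0, 01001-, 1-0011, 10-010, 100-00, 1000-0, 10001-, 10010-
Minterm coverage:
  m5 ⊆ -00101,00-1-1
  m7 ⊆ 00-1-1 [E]
  m13 ⊆ 00-1-1 [E]
  m14 ⊆ 00111- [E]
  m15 ⊆ -01111,0-1111,00-1-1,00111-
  m16 ⊆ 010--0 [E]
  m18 ⊆ 010--0,01001-
  m19 ⊆ -10011,01001-
  m20 ⊆ 01-100,010--0
  m22 ⊆ 010--0 [E]
  m28 ⊆ 01-100 [E]
  m31 ⊆ 0-1111 [E]
  m32 ⊆ 100-00,1000-0
  m34 ⊆ 10-010,1000-0,10001-
  m35 ⊆ 1-0011,10001-
  m36 ⊆ 100-00,10010-
  m42 ⊆ 10-010 [E]
  m47 ⊆ -01111 [E]
  m51 ⊆ -10011,1-0011
E = {-01111, 0-1111, 00-1-1, 00111-, 01-100, 010--0, 10-010}
Petrick residual → -10011, 1-0011, 100-00
Cover = b'cdef + bc'd'ef + a'cdef + a'b'df + a'b'cde + a'bde'f' + a'bc'f' + ac'd'ef + ab'd'ef' + ab'c'e'f'  |cover|=10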